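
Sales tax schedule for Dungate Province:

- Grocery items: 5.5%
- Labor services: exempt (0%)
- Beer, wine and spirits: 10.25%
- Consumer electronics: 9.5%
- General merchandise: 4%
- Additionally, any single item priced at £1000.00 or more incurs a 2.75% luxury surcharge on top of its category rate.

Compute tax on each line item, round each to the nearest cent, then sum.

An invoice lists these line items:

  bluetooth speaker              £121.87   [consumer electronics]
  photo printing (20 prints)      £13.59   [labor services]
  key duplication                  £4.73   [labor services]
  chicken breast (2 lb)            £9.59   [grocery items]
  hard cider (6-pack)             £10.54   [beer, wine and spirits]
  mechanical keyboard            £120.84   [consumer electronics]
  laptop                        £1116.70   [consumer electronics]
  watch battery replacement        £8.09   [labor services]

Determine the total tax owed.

£161.47

Bluetooth speaker £121.87: consumer electronics → 9.5% → £11.58
Photo printing (20 prints) £13.59: labor services → 0% → £0.00
Key duplication £4.73: labor services → 0% → £0.00
Chicken breast (2 lb) £9.59: grocery items → 5.5% → £0.53
Hard cider (6-pack) £10.54: beer, wine and spirits → 10.25% → £1.08
Mechanical keyboard £120.84: consumer electronics → 9.5% → £11.48
Laptop £1116.70: consumer electronics → 9.5% + 2.75% surcharge = 12.25% → £136.80
Watch battery replacement £8.09: labor services → 0% → £0.00
Total tax = £11.58 + £0.53 + £1.08 + £11.48 + £136.80 = £161.47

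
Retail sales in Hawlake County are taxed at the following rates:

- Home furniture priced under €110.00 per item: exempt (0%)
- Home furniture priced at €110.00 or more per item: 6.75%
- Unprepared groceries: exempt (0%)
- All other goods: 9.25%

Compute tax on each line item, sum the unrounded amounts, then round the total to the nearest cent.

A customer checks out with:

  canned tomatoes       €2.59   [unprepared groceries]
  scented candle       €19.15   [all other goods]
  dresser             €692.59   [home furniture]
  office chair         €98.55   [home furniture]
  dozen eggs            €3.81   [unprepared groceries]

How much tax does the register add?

€48.52

Canned tomatoes €2.59: unprepared groceries → 0% → €0.00
Scented candle €19.15: all other goods → 9.25% → €1.771375
Dresser €692.59: home furniture, €110.00 or more → 6.75% → €46.749825
Office chair €98.55: home furniture, under €110.00 → 0% → €0.00
Dozen eggs €3.81: unprepared groceries → 0% → €0.00
Unrounded tax sum = €48.5212 → €48.52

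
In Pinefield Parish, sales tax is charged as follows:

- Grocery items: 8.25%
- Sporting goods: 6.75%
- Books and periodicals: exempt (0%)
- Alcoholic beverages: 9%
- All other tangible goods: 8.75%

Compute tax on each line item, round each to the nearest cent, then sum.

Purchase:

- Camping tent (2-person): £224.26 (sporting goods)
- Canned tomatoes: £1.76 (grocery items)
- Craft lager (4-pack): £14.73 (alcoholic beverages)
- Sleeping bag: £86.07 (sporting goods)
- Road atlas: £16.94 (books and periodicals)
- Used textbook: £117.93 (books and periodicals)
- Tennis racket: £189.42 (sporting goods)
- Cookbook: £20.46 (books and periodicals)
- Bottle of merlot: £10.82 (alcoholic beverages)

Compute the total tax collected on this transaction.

Camping tent (2-person) £224.26: sporting goods → 6.75% → £15.14
Canned tomatoes £1.76: grocery items → 8.25% → £0.15
Craft lager (4-pack) £14.73: alcoholic beverages → 9% → £1.33
Sleeping bag £86.07: sporting goods → 6.75% → £5.81
Road atlas £16.94: books and periodicals → 0% → £0.00
Used textbook £117.93: books and periodicals → 0% → £0.00
Tennis racket £189.42: sporting goods → 6.75% → £12.79
Cookbook £20.46: books and periodicals → 0% → £0.00
Bottle of merlot £10.82: alcoholic beverages → 9% → £0.97
Total tax = £15.14 + £0.15 + £1.33 + £5.81 + £12.79 + £0.97 = £36.19

£36.19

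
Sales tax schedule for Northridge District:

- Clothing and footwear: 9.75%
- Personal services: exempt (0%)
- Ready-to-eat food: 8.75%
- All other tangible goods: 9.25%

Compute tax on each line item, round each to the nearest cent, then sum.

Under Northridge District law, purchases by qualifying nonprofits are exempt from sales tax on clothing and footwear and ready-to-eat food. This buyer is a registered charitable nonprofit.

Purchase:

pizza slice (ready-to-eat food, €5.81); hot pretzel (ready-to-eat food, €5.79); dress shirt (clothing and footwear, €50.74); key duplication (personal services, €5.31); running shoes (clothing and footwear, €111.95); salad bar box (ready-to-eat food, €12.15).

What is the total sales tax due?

Pizza slice €5.81: ready-to-eat food, buyer-exempt → 0% → €0.00
Hot pretzel €5.79: ready-to-eat food, buyer-exempt → 0% → €0.00
Dress shirt €50.74: clothing and footwear, buyer-exempt → 0% → €0.00
Key duplication €5.31: personal services → 0% → €0.00
Running shoes €111.95: clothing and footwear, buyer-exempt → 0% → €0.00
Salad bar box €12.15: ready-to-eat food, buyer-exempt → 0% → €0.00
Total tax = €0.00

€0.00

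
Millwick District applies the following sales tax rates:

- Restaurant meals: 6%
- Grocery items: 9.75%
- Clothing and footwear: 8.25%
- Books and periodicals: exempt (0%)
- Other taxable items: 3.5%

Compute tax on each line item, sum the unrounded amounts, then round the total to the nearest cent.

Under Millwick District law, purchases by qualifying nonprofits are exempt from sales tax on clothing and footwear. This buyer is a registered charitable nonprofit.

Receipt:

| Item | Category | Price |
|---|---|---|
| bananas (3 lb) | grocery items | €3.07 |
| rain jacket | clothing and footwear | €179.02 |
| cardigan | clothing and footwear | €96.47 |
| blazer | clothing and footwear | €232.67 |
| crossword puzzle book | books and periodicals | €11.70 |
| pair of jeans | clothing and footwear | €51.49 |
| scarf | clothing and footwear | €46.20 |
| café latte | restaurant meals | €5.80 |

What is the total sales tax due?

€0.65

Bananas (3 lb) €3.07: grocery items → 9.75% → €0.299325
Rain jacket €179.02: clothing and footwear, buyer-exempt → 0% → €0.00
Cardigan €96.47: clothing and footwear, buyer-exempt → 0% → €0.00
Blazer €232.67: clothing and footwear, buyer-exempt → 0% → €0.00
Crossword puzzle book €11.70: books and periodicals → 0% → €0.00
Pair of jeans €51.49: clothing and footwear, buyer-exempt → 0% → €0.00
Scarf €46.20: clothing and footwear, buyer-exempt → 0% → €0.00
Café latte €5.80: restaurant meals → 6% → €0.348
Unrounded tax sum = €0.647325 → €0.65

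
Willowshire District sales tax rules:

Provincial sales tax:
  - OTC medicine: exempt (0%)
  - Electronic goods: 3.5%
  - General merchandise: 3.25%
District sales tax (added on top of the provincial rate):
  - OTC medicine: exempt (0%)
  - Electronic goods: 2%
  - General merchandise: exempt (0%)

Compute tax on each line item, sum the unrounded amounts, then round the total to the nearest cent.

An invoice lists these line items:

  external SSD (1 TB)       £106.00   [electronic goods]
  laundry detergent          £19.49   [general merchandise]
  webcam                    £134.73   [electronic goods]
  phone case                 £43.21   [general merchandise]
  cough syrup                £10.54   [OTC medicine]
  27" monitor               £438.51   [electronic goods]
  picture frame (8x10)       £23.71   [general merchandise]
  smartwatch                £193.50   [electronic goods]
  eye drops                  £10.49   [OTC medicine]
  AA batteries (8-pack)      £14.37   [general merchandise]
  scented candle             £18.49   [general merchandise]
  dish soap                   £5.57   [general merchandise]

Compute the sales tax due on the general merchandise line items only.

Laundry detergent £19.49: general merchandise → 3.25% + 0% district = 3.25% → £0.633425
Phone case £43.21: general merchandise → 3.25% + 0% district = 3.25% → £1.404325
Picture frame (8x10) £23.71: general merchandise → 3.25% + 0% district = 3.25% → £0.770575
AA batteries (8-pack) £14.37: general merchandise → 3.25% + 0% district = 3.25% → £0.467025
Scented candle £18.49: general merchandise → 3.25% + 0% district = 3.25% → £0.600925
Dish soap £5.57: general merchandise → 3.25% + 0% district = 3.25% → £0.181025
Tax on general merchandise: unrounded sum = £4.0573 → £4.06

£4.06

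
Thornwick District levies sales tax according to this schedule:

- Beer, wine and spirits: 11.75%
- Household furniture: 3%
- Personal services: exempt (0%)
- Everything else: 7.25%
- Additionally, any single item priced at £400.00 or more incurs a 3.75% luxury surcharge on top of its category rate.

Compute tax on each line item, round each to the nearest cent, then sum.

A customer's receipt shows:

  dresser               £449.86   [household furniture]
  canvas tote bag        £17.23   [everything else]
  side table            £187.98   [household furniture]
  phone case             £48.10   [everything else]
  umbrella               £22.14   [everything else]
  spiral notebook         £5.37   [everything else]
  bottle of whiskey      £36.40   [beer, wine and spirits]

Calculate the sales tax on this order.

Dresser £449.86: household furniture → 3% + 3.75% surcharge = 6.75% → £30.37
Canvas tote bag £17.23: everything else → 7.25% → £1.25
Side table £187.98: household furniture → 3% → £5.64
Phone case £48.10: everything else → 7.25% → £3.49
Umbrella £22.14: everything else → 7.25% → £1.61
Spiral notebook £5.37: everything else → 7.25% → £0.39
Bottle of whiskey £36.40: beer, wine and spirits → 11.75% → £4.28
Total tax = £30.37 + £1.25 + £5.64 + £3.49 + £1.61 + £0.39 + £4.28 = £47.03

£47.03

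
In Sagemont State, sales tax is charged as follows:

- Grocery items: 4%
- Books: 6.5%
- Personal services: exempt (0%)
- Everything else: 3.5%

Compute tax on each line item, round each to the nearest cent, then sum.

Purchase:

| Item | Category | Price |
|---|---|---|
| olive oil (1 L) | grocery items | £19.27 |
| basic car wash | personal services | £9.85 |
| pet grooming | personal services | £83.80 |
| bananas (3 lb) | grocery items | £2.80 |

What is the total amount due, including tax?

Olive oil (1 L) £19.27: grocery items → 4% → £0.77
Basic car wash £9.85: personal services → 0% → £0.00
Pet grooming £83.80: personal services → 0% → £0.00
Bananas (3 lb) £2.80: grocery items → 4% → £0.11
Subtotal = £115.72; tax = £0.88; total due = £116.60

£116.60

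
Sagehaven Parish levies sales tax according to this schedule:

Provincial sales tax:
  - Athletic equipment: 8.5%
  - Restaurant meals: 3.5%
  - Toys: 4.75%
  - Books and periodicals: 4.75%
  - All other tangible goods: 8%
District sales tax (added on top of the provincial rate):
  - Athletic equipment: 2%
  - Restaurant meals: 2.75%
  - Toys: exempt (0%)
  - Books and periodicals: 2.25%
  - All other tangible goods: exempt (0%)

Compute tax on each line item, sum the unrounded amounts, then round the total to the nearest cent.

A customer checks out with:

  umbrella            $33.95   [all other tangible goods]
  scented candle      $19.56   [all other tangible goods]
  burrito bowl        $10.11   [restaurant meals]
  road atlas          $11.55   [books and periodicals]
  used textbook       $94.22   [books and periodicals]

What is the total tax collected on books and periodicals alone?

Road atlas $11.55: books and periodicals → 4.75% + 2.25% district = 7% → $0.8085
Used textbook $94.22: books and periodicals → 4.75% + 2.25% district = 7% → $6.5954
Tax on books and periodicals: unrounded sum = $7.4039 → $7.40

$7.40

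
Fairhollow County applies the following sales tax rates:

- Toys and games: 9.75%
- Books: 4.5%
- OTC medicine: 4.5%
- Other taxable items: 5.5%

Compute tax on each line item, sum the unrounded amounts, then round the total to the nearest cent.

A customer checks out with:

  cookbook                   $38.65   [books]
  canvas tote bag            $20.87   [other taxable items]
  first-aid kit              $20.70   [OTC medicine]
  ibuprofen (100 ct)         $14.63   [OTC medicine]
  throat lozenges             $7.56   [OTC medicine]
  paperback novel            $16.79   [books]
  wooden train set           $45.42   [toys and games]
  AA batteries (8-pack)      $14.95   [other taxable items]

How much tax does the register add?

$10.82

Cookbook $38.65: books → 4.5% → $1.73925
Canvas tote bag $20.87: other taxable items → 5.5% → $1.14785
First-aid kit $20.70: OTC medicine → 4.5% → $0.9315
Ibuprofen (100 ct) $14.63: OTC medicine → 4.5% → $0.65835
Throat lozenges $7.56: OTC medicine → 4.5% → $0.3402
Paperback novel $16.79: books → 4.5% → $0.75555
Wooden train set $45.42: toys and games → 9.75% → $4.42845
AA batteries (8-pack) $14.95: other taxable items → 5.5% → $0.82225
Unrounded tax sum = $10.8234 → $10.82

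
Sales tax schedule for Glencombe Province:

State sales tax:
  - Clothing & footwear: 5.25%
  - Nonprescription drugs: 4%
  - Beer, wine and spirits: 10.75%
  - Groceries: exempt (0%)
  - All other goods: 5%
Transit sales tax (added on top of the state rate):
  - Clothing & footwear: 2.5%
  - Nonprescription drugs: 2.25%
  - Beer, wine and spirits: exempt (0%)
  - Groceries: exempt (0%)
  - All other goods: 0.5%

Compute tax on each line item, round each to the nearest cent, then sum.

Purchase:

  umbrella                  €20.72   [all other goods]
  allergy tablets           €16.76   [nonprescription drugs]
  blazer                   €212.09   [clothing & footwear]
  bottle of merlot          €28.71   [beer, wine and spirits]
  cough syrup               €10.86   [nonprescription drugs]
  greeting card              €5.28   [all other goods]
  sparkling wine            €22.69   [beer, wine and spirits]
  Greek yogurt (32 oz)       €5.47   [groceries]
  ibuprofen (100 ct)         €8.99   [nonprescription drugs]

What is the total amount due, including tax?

Umbrella €20.72: all other goods → 5% + 0.5% transit = 5.5% → €1.14
Allergy tablets €16.76: nonprescription drugs → 4% + 2.25% transit = 6.25% → €1.05
Blazer €212.09: clothing & footwear → 5.25% + 2.5% transit = 7.75% → €16.44
Bottle of merlot €28.71: beer, wine and spirits → 10.75% + 0% transit = 10.75% → €3.09
Cough syrup €10.86: nonprescription drugs → 4% + 2.25% transit = 6.25% → €0.68
Greeting card €5.28: all other goods → 5% + 0.5% transit = 5.5% → €0.29
Sparkling wine €22.69: beer, wine and spirits → 10.75% + 0% transit = 10.75% → €2.44
Greek yogurt (32 oz) €5.47: groceries → 0% + 0% transit = 0% → €0.00
Ibuprofen (100 ct) €8.99: nonprescription drugs → 4% + 2.25% transit = 6.25% → €0.56
Subtotal = €331.57; tax = €25.69; total due = €357.26

€357.26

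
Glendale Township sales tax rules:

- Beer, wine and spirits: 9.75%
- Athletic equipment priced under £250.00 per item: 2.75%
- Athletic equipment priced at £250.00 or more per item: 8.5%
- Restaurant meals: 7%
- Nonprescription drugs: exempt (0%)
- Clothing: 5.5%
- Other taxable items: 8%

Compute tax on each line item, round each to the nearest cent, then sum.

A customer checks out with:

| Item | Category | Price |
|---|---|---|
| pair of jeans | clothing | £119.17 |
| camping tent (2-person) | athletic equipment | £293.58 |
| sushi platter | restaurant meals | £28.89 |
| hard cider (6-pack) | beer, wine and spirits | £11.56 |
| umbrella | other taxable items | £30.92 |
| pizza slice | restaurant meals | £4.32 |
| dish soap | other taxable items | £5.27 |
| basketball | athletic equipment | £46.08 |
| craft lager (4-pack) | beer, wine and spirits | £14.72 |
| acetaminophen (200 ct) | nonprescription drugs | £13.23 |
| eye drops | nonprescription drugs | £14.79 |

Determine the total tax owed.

£40.55

Pair of jeans £119.17: clothing → 5.5% → £6.55
Camping tent (2-person) £293.58: athletic equipment, £250.00 or more → 8.5% → £24.95
Sushi platter £28.89: restaurant meals → 7% → £2.02
Hard cider (6-pack) £11.56: beer, wine and spirits → 9.75% → £1.13
Umbrella £30.92: other taxable items → 8% → £2.47
Pizza slice £4.32: restaurant meals → 7% → £0.30
Dish soap £5.27: other taxable items → 8% → £0.42
Basketball £46.08: athletic equipment, under £250.00 → 2.75% → £1.27
Craft lager (4-pack) £14.72: beer, wine and spirits → 9.75% → £1.44
Acetaminophen (200 ct) £13.23: nonprescription drugs → 0% → £0.00
Eye drops £14.79: nonprescription drugs → 0% → £0.00
Total tax = £6.55 + £24.95 + £2.02 + £1.13 + £2.47 + £0.30 + £0.42 + £1.27 + £1.44 = £40.55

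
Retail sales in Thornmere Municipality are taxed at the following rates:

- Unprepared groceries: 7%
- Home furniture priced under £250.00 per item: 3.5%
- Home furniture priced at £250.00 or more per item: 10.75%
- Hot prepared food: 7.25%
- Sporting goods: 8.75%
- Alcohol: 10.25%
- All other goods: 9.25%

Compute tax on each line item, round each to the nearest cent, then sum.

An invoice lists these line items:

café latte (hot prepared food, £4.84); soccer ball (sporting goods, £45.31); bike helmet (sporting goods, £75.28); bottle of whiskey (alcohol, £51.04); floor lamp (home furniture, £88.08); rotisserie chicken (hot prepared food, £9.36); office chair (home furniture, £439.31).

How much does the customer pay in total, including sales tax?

£780.34

Café latte £4.84: hot prepared food → 7.25% → £0.35
Soccer ball £45.31: sporting goods → 8.75% → £3.96
Bike helmet £75.28: sporting goods → 8.75% → £6.59
Bottle of whiskey £51.04: alcohol → 10.25% → £5.23
Floor lamp £88.08: home furniture, under £250.00 → 3.5% → £3.08
Rotisserie chicken £9.36: hot prepared food → 7.25% → £0.68
Office chair £439.31: home furniture, £250.00 or more → 10.75% → £47.23
Subtotal = £713.22; tax = £67.12; total due = £780.34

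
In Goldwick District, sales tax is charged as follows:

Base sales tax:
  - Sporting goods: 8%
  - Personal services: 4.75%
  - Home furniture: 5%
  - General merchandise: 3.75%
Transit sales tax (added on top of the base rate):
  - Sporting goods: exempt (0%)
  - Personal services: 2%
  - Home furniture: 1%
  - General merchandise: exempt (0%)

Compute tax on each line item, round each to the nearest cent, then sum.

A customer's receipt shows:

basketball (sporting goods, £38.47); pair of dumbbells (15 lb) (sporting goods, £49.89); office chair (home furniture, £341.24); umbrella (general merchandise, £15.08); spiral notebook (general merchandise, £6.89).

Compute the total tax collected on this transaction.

Basketball £38.47: sporting goods → 8% + 0% transit = 8% → £3.08
Pair of dumbbells (15 lb) £49.89: sporting goods → 8% + 0% transit = 8% → £3.99
Office chair £341.24: home furniture → 5% + 1% transit = 6% → £20.47
Umbrella £15.08: general merchandise → 3.75% + 0% transit = 3.75% → £0.57
Spiral notebook £6.89: general merchandise → 3.75% + 0% transit = 3.75% → £0.26
Total tax = £3.08 + £3.99 + £20.47 + £0.57 + £0.26 = £28.37

£28.37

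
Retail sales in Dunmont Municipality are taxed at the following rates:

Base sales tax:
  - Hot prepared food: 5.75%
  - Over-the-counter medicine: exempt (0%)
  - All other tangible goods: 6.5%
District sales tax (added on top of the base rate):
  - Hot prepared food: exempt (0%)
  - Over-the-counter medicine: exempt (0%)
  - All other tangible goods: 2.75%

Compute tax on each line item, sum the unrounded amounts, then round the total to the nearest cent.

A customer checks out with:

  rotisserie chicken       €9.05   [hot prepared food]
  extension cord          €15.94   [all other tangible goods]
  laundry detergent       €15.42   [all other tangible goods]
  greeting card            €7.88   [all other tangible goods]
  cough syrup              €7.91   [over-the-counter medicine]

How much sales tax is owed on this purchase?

€4.15

Rotisserie chicken €9.05: hot prepared food → 5.75% + 0% district = 5.75% → €0.520375
Extension cord €15.94: all other tangible goods → 6.5% + 2.75% district = 9.25% → €1.47445
Laundry detergent €15.42: all other tangible goods → 6.5% + 2.75% district = 9.25% → €1.42635
Greeting card €7.88: all other tangible goods → 6.5% + 2.75% district = 9.25% → €0.7289
Cough syrup €7.91: over-the-counter medicine → 0% + 0% district = 0% → €0.00
Unrounded tax sum = €4.150075 → €4.15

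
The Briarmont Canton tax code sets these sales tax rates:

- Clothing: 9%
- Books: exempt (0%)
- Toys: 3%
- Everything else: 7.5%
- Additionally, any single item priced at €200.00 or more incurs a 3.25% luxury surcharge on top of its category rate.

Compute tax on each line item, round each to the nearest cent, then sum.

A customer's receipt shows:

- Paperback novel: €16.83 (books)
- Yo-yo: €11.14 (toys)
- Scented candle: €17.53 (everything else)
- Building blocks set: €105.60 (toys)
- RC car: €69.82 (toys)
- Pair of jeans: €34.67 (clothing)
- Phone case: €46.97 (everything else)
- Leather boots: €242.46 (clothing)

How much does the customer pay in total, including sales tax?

€588.26

Paperback novel €16.83: books → 0% → €0.00
Yo-yo €11.14: toys → 3% → €0.33
Scented candle €17.53: everything else → 7.5% → €1.31
Building blocks set €105.60: toys → 3% → €3.17
RC car €69.82: toys → 3% → €2.09
Pair of jeans €34.67: clothing → 9% → €3.12
Phone case €46.97: everything else → 7.5% → €3.52
Leather boots €242.46: clothing → 9% + 3.25% surcharge = 12.25% → €29.70
Subtotal = €545.02; tax = €43.24; total due = €588.26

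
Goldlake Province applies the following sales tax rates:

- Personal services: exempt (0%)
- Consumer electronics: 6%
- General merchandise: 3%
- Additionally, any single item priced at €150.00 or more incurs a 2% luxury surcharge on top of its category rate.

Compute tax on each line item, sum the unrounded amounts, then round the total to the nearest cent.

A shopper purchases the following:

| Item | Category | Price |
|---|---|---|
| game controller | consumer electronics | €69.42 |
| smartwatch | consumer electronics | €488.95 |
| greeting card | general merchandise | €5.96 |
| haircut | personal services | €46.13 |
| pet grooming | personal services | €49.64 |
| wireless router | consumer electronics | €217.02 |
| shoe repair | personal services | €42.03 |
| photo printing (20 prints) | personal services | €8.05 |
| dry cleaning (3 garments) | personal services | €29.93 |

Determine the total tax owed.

Game controller €69.42: consumer electronics → 6% → €4.1652
Smartwatch €488.95: consumer electronics → 6% + 2% surcharge = 8% → €39.116
Greeting card €5.96: general merchandise → 3% → €0.1788
Haircut €46.13: personal services → 0% → €0.00
Pet grooming €49.64: personal services → 0% → €0.00
Wireless router €217.02: consumer electronics → 6% + 2% surcharge = 8% → €17.3616
Shoe repair €42.03: personal services → 0% → €0.00
Photo printing (20 prints) €8.05: personal services → 0% → €0.00
Dry cleaning (3 garments) €29.93: personal services → 0% → €0.00
Unrounded tax sum = €60.8216 → €60.82

€60.82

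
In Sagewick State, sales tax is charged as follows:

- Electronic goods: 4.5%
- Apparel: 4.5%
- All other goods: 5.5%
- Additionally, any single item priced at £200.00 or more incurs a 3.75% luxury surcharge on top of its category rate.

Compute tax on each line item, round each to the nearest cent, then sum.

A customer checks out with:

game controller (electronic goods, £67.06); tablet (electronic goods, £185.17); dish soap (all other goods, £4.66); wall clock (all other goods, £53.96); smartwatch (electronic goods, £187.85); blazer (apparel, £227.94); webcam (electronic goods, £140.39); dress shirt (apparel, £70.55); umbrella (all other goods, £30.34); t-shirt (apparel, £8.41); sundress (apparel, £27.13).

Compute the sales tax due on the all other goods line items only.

Dish soap £4.66: all other goods → 5.5% → £0.26
Wall clock £53.96: all other goods → 5.5% → £2.97
Umbrella £30.34: all other goods → 5.5% → £1.67
Tax on all other goods = £0.26 + £2.97 + £1.67 = £4.90

£4.90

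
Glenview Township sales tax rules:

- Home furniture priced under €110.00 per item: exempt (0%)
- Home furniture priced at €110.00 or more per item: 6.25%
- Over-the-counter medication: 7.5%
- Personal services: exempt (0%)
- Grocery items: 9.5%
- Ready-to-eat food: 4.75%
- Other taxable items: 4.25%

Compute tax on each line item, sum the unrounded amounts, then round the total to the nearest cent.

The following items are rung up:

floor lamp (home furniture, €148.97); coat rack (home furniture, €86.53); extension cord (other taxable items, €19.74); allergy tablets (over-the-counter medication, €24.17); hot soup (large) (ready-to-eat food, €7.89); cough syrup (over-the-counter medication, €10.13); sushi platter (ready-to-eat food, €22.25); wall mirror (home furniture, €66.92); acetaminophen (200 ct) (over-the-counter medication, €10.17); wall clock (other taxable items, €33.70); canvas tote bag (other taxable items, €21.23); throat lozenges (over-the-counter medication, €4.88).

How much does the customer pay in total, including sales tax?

Floor lamp €148.97: home furniture, €110.00 or more → 6.25% → €9.310625
Coat rack €86.53: home furniture, under €110.00 → 0% → €0.00
Extension cord €19.74: other taxable items → 4.25% → €0.83895
Allergy tablets €24.17: over-the-counter medication → 7.5% → €1.81275
Hot soup (large) €7.89: ready-to-eat food → 4.75% → €0.374775
Cough syrup €10.13: over-the-counter medication → 7.5% → €0.75975
Sushi platter €22.25: ready-to-eat food → 4.75% → €1.056875
Wall mirror €66.92: home furniture, under €110.00 → 0% → €0.00
Acetaminophen (200 ct) €10.17: over-the-counter medication → 7.5% → €0.76275
Wall clock €33.70: other taxable items → 4.25% → €1.43225
Canvas tote bag €21.23: other taxable items → 4.25% → €0.902275
Throat lozenges €4.88: over-the-counter medication → 7.5% → €0.366
Subtotal = €456.58; unrounded tax = €17.617 → €17.62; total due = €474.20

€474.20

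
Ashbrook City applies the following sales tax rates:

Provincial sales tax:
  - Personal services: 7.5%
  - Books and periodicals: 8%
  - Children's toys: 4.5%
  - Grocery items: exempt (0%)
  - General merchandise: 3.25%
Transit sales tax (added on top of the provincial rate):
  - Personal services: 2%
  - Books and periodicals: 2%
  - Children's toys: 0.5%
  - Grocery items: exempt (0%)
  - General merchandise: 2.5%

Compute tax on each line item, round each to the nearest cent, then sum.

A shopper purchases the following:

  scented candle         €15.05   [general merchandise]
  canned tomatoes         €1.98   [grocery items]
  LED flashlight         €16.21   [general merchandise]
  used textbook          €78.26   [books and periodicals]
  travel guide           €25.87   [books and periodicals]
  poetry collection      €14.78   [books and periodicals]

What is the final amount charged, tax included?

Scented candle €15.05: general merchandise → 3.25% + 2.5% transit = 5.75% → €0.87
Canned tomatoes €1.98: grocery items → 0% + 0% transit = 0% → €0.00
LED flashlight €16.21: general merchandise → 3.25% + 2.5% transit = 5.75% → €0.93
Used textbook €78.26: books and periodicals → 8% + 2% transit = 10% → €7.83
Travel guide €25.87: books and periodicals → 8% + 2% transit = 10% → €2.59
Poetry collection €14.78: books and periodicals → 8% + 2% transit = 10% → €1.48
Subtotal = €152.15; tax = €13.70; total due = €165.85

€165.85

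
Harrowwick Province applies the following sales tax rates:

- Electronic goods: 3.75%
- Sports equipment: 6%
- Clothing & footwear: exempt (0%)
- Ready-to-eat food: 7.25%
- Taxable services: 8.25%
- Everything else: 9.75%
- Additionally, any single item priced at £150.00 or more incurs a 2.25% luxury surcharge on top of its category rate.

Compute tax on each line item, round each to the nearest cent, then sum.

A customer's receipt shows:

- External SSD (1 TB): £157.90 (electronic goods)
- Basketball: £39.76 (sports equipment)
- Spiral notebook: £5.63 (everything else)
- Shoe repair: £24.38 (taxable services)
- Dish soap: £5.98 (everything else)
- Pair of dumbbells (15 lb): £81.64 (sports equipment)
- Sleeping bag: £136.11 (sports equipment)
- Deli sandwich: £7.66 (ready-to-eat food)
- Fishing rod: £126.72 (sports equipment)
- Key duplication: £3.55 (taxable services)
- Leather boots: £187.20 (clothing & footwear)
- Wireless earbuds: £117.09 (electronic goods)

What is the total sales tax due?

£45.12

External SSD (1 TB) £157.90: electronic goods → 3.75% + 2.25% surcharge = 6% → £9.47
Basketball £39.76: sports equipment → 6% → £2.39
Spiral notebook £5.63: everything else → 9.75% → £0.55
Shoe repair £24.38: taxable services → 8.25% → £2.01
Dish soap £5.98: everything else → 9.75% → £0.58
Pair of dumbbells (15 lb) £81.64: sports equipment → 6% → £4.90
Sleeping bag £136.11: sports equipment → 6% → £8.17
Deli sandwich £7.66: ready-to-eat food → 7.25% → £0.56
Fishing rod £126.72: sports equipment → 6% → £7.60
Key duplication £3.55: taxable services → 8.25% → £0.29
Leather boots £187.20: clothing & footwear → 0% + 2.25% surcharge = 2.25% → £4.21
Wireless earbuds £117.09: electronic goods → 3.75% → £4.39
Total tax = £9.47 + £2.39 + £0.55 + £2.01 + £0.58 + £4.90 + £8.17 + £0.56 + £7.60 + £0.29 + £4.21 + £4.39 = £45.12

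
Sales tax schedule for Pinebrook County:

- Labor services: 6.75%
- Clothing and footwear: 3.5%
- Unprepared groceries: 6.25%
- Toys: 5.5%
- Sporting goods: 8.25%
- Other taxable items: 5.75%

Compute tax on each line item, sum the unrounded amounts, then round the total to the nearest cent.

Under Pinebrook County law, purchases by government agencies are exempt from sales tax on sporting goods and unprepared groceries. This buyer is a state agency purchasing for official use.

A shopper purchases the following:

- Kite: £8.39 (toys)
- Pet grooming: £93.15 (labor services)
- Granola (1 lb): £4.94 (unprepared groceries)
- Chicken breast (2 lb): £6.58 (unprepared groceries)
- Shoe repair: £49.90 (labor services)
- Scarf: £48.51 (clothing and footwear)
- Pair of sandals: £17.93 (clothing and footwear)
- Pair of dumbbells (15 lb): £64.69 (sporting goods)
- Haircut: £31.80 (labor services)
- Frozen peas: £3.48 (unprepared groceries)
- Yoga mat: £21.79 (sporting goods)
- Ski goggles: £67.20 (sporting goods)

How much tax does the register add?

Kite £8.39: toys → 5.5% → £0.46145
Pet grooming £93.15: labor services → 6.75% → £6.287625
Granola (1 lb) £4.94: unprepared groceries, buyer-exempt → 0% → £0.00
Chicken breast (2 lb) £6.58: unprepared groceries, buyer-exempt → 0% → £0.00
Shoe repair £49.90: labor services → 6.75% → £3.36825
Scarf £48.51: clothing and footwear → 3.5% → £1.69785
Pair of sandals £17.93: clothing and footwear → 3.5% → £0.62755
Pair of dumbbells (15 lb) £64.69: sporting goods, buyer-exempt → 0% → £0.00
Haircut £31.80: labor services → 6.75% → £2.1465
Frozen peas £3.48: unprepared groceries, buyer-exempt → 0% → £0.00
Yoga mat £21.79: sporting goods, buyer-exempt → 0% → £0.00
Ski goggles £67.20: sporting goods, buyer-exempt → 0% → £0.00
Unrounded tax sum = £14.589225 → £14.59

£14.59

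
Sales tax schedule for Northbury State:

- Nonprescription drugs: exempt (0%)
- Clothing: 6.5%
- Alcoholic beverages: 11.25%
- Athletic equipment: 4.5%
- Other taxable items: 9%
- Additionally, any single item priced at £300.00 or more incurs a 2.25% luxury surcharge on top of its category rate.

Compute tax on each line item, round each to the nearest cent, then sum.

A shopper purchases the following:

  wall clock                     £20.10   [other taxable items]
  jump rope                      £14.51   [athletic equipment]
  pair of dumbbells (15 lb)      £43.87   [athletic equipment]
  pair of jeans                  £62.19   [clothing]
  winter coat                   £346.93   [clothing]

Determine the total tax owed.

Wall clock £20.10: other taxable items → 9% → £1.81
Jump rope £14.51: athletic equipment → 4.5% → £0.65
Pair of dumbbells (15 lb) £43.87: athletic equipment → 4.5% → £1.97
Pair of jeans £62.19: clothing → 6.5% → £4.04
Winter coat £346.93: clothing → 6.5% + 2.25% surcharge = 8.75% → £30.36
Total tax = £1.81 + £0.65 + £1.97 + £4.04 + £30.36 = £38.83

£38.83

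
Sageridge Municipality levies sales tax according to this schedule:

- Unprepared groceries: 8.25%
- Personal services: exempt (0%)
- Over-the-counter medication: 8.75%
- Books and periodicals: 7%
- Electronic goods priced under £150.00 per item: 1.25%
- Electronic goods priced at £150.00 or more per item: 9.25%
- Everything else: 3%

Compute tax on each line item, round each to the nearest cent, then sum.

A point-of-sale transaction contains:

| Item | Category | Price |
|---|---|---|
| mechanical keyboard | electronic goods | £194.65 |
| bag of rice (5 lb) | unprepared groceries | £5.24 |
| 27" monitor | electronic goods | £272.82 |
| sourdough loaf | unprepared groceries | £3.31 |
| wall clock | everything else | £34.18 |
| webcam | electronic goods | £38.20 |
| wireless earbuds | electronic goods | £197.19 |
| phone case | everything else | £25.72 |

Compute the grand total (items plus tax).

Mechanical keyboard £194.65: electronic goods, £150.00 or more → 9.25% → £18.01
Bag of rice (5 lb) £5.24: unprepared groceries → 8.25% → £0.43
27" monitor £272.82: electronic goods, £150.00 or more → 9.25% → £25.24
Sourdough loaf £3.31: unprepared groceries → 8.25% → £0.27
Wall clock £34.18: everything else → 3% → £1.03
Webcam £38.20: electronic goods, under £150.00 → 1.25% → £0.48
Wireless earbuds £197.19: electronic goods, £150.00 or more → 9.25% → £18.24
Phone case £25.72: everything else → 3% → £0.77
Subtotal = £771.31; tax = £64.47; total due = £835.78

£835.78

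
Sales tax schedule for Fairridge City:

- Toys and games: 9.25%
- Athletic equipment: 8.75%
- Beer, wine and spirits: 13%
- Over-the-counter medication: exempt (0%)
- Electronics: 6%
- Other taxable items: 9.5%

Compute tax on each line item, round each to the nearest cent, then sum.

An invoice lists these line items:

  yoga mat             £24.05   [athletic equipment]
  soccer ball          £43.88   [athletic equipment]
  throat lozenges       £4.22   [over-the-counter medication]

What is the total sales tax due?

£5.94

Yoga mat £24.05: athletic equipment → 8.75% → £2.10
Soccer ball £43.88: athletic equipment → 8.75% → £3.84
Throat lozenges £4.22: over-the-counter medication → 0% → £0.00
Total tax = £2.10 + £3.84 = £5.94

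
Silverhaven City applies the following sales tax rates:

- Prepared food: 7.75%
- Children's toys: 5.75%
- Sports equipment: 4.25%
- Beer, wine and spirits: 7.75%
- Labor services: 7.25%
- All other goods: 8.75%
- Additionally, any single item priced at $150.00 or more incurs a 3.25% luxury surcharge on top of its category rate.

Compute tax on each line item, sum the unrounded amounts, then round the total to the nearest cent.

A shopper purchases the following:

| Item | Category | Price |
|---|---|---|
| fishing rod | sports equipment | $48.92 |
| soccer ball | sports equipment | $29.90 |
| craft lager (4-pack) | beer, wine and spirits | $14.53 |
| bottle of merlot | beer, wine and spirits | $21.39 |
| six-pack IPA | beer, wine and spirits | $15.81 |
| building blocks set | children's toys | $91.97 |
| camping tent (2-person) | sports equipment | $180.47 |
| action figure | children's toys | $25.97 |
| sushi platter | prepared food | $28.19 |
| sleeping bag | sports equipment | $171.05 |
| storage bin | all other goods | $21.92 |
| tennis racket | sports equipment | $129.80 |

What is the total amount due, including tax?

Fishing rod $48.92: sports equipment → 4.25% → $2.0791
Soccer ball $29.90: sports equipment → 4.25% → $1.27075
Craft lager (4-pack) $14.53: beer, wine and spirits → 7.75% → $1.126075
Bottle of merlot $21.39: beer, wine and spirits → 7.75% → $1.657725
Six-pack IPA $15.81: beer, wine and spirits → 7.75% → $1.225275
Building blocks set $91.97: children's toys → 5.75% → $5.288275
Camping tent (2-person) $180.47: sports equipment → 4.25% + 3.25% surcharge = 7.5% → $13.53525
Action figure $25.97: children's toys → 5.75% → $1.493275
Sushi platter $28.19: prepared food → 7.75% → $2.184725
Sleeping bag $171.05: sports equipment → 4.25% + 3.25% surcharge = 7.5% → $12.82875
Storage bin $21.92: all other goods → 8.75% → $1.918
Tennis racket $129.80: sports equipment → 4.25% → $5.5165
Subtotal = $779.92; unrounded tax = $50.1237 → $50.12; total due = $830.04

$830.04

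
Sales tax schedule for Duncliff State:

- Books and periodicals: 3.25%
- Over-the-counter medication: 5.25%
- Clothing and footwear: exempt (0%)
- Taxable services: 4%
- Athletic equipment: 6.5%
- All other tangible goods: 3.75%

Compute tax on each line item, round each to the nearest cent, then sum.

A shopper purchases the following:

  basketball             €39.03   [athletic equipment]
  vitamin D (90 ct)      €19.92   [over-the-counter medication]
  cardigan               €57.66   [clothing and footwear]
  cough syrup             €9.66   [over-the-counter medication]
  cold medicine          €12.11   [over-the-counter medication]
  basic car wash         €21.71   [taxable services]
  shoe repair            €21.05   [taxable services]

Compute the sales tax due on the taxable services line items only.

€1.71

Basic car wash €21.71: taxable services → 4% → €0.87
Shoe repair €21.05: taxable services → 4% → €0.84
Tax on taxable services = €0.87 + €0.84 = €1.71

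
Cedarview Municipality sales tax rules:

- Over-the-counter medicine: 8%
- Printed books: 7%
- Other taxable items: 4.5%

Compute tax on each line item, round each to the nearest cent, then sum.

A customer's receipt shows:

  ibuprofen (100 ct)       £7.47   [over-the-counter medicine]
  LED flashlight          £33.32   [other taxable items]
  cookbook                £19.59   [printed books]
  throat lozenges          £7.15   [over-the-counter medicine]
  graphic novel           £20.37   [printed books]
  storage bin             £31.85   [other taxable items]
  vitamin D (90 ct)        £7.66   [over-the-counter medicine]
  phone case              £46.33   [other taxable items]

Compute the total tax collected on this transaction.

Ibuprofen (100 ct) £7.47: over-the-counter medicine → 8% → £0.60
LED flashlight £33.32: other taxable items → 4.5% → £1.50
Cookbook £19.59: printed books → 7% → £1.37
Throat lozenges £7.15: over-the-counter medicine → 8% → £0.57
Graphic novel £20.37: printed books → 7% → £1.43
Storage bin £31.85: other taxable items → 4.5% → £1.43
Vitamin D (90 ct) £7.66: over-the-counter medicine → 8% → £0.61
Phone case £46.33: other taxable items → 4.5% → £2.08
Total tax = £0.60 + £1.50 + £1.37 + £0.57 + £1.43 + £1.43 + £0.61 + £2.08 = £9.59

£9.59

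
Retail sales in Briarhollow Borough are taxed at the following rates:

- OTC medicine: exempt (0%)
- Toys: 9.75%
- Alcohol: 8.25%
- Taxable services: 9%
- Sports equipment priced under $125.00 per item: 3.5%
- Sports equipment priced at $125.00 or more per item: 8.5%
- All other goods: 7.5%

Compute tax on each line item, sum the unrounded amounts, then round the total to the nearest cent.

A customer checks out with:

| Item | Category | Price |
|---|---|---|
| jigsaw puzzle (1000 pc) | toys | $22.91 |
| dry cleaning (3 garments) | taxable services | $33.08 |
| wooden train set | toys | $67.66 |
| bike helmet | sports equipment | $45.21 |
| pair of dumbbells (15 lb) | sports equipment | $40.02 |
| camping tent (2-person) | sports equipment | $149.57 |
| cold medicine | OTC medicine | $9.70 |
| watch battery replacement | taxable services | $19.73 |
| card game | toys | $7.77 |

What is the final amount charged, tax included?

Jigsaw puzzle (1000 pc) $22.91: toys → 9.75% → $2.233725
Dry cleaning (3 garments) $33.08: taxable services → 9% → $2.9772
Wooden train set $67.66: toys → 9.75% → $6.59685
Bike helmet $45.21: sports equipment, under $125.00 → 3.5% → $1.58235
Pair of dumbbells (15 lb) $40.02: sports equipment, under $125.00 → 3.5% → $1.4007
Camping tent (2-person) $149.57: sports equipment, $125.00 or more → 8.5% → $12.71345
Cold medicine $9.70: OTC medicine → 0% → $0.00
Watch battery replacement $19.73: taxable services → 9% → $1.7757
Card game $7.77: toys → 9.75% → $0.757575
Subtotal = $395.65; unrounded tax = $30.03755 → $30.04; total due = $425.69

$425.69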